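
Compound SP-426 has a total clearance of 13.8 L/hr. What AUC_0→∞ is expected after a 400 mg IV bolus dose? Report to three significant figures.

AUC_0→∞ = Dose_iv / CL
        = 400 / 13.8 = 28.9855 mg/L·hr

AUC = 29.0 mg/L·hr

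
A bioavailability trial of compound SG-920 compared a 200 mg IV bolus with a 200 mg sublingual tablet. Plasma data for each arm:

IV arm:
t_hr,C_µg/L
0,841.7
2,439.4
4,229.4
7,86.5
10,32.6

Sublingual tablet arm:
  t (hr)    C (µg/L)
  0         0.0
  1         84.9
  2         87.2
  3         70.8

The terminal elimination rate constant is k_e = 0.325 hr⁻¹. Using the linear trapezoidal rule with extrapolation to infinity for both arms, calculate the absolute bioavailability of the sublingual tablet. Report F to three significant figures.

Trapezoidal AUC_0→10 (IV):
  [0→2]: (841.7+439.4)/2 × 2 = 1281.1
  [2→4]: (439.4+229.4)/2 × 2 = 668.8
  [4→7]: (229.4+86.5)/2 × 3 = 473.85
  [7→10]: (86.5+32.6)/2 × 3 = 178.65
  Sum = 2602.4 µg/L·hr
IV tail: 32.6/0.325 = 100.308; AUC_iv,0→∞ = 2602.4 + 100.308 = 2702.708 µg/L·hr
Trapezoidal AUC_0→3 (sublingual tablet):
  [0→1]: (0.0+84.9)/2 × 1 = 42.45
  [1→2]: (84.9+87.2)/2 × 1 = 86.05
  [2→3]: (87.2+70.8)/2 × 1 = 79.0
  Sum = 207.5 µg/L·hr
sublingual tablet tail: 70.8/0.325 = 217.846; AUC_ev,0→∞ = 207.5 + 217.846 = 425.346 µg/L·hr
F = (AUC_ev/D_ev)/(AUC_iv/D_iv) = (425.346/200)/(2702.708/200) = 2.12673/13.51354 = 0.1574

F = 0.157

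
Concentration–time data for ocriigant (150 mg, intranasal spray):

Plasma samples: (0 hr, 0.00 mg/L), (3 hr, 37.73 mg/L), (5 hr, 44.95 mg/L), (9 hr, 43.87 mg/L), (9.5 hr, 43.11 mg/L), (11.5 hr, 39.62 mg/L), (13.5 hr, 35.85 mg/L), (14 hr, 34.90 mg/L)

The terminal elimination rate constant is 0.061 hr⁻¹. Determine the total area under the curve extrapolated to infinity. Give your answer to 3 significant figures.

AUC = 1090 mg/L·hr

Trapezoidal AUC_0→14:
  [0→3]: (0.00+37.73)/2 × 3 = 56.595
  [3→5]: (37.73+44.95)/2 × 2 = 82.68
  [5→9]: (44.95+43.87)/2 × 4 = 177.64
  [9→9.5]: (43.87+43.11)/2 × 0.5 = 21.745
  [9.5→11.5]: (43.11+39.62)/2 × 2 = 82.73
  [11.5→13.5]: (39.62+35.85)/2 × 2 = 75.47
  [13.5→14]: (35.85+34.90)/2 × 0.5 = 17.6875
  Sum = 514.5475 mg/L·hr
Extrapolated tail: C_last / k_e = 34.90 / 0.061 = 572.131
AUC_0→∞ = 514.5475 + 572.131 = 1086.6785 mg/L·hr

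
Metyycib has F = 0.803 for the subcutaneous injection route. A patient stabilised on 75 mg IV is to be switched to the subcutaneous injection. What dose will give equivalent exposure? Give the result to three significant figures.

D_subcutaneous = 93.4 mg

For equal systemic exposure: F × D_ev = D_iv
D_ev = D_iv / F = 75 / 0.803 = 93.3998 mg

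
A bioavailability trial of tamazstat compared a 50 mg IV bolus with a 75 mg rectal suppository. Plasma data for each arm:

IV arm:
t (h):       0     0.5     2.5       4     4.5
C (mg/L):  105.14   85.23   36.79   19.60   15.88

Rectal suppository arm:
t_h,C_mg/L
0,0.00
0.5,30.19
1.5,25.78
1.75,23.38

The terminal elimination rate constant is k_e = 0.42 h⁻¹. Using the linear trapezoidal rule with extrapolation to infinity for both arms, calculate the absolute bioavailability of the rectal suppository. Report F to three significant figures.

Trapezoidal AUC_0→4.5 (IV):
  [0→0.5]: (105.14+85.23)/2 × 0.5 = 47.5925
  [0.5→2.5]: (85.23+36.79)/2 × 2 = 122.02
  [2.5→4]: (36.79+19.60)/2 × 1.5 = 42.2925
  [4→4.5]: (19.60+15.88)/2 × 0.5 = 8.87
  Sum = 220.775 mg/L·h
IV tail: 15.88/0.42 = 37.810; AUC_iv,0→∞ = 220.775 + 37.810 = 258.585 mg/L·h
Trapezoidal AUC_0→1.75 (rectal suppository):
  [0→0.5]: (0.00+30.19)/2 × 0.5 = 7.5475
  [0.5→1.5]: (30.19+25.78)/2 × 1 = 27.985
  [1.5→1.75]: (25.78+23.38)/2 × 0.25 = 6.145
  Sum = 41.6775 mg/L·h
rectal suppository tail: 23.38/0.42 = 55.667; AUC_ev,0→∞ = 41.6775 + 55.667 = 97.3445 mg/L·h
F = (AUC_ev/D_ev)/(AUC_iv/D_iv) = (97.3445/75)/(258.585/50) = 1.29793/5.1717 = 0.2510

F = 0.251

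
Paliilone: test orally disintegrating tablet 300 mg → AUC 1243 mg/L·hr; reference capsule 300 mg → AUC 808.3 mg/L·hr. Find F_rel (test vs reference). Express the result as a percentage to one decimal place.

F_rel = (AUC_test/D_test) / (AUC_ref/D_ref)
      = (1243/300) / (808.3/300)
      = 4.14333 / 2.69433 = 1.5378 = 153.78%

F_rel = 153.8%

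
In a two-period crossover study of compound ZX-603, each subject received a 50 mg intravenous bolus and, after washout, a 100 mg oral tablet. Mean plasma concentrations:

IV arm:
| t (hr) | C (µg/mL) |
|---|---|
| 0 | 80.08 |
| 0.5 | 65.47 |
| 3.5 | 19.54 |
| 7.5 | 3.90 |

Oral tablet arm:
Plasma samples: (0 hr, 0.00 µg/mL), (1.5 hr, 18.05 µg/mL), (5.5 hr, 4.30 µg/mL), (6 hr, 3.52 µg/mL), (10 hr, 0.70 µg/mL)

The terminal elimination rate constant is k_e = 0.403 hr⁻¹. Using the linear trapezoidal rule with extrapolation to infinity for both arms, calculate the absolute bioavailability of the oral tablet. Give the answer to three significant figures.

F = 0.160

Trapezoidal AUC_0→7.5 (IV):
  [0→0.5]: (80.08+65.47)/2 × 0.5 = 36.3875
  [0.5→3.5]: (65.47+19.54)/2 × 3 = 127.515
  [3.5→7.5]: (19.54+3.90)/2 × 4 = 46.88
  Sum = 210.7825 µg/mL·hr
IV tail: 3.90/0.403 = 9.677; AUC_iv,0→∞ = 210.7825 + 9.677 = 220.4595 µg/mL·hr
Trapezoidal AUC_0→10 (oral tablet):
  [0→1.5]: (0.00+18.05)/2 × 1.5 = 13.5375
  [1.5→5.5]: (18.05+4.30)/2 × 4 = 44.7
  [5.5→6]: (4.30+3.52)/2 × 0.5 = 1.955
  [6→10]: (3.52+0.70)/2 × 4 = 8.44
  Sum = 68.6325 µg/mL·hr
oral tablet tail: 0.70/0.403 = 1.737; AUC_ev,0→∞ = 68.6325 + 1.737 = 70.3695 µg/mL·hr
F = (AUC_ev/D_ev)/(AUC_iv/D_iv) = (70.3695/100)/(220.4595/50) = 0.703695/4.40919 = 0.1596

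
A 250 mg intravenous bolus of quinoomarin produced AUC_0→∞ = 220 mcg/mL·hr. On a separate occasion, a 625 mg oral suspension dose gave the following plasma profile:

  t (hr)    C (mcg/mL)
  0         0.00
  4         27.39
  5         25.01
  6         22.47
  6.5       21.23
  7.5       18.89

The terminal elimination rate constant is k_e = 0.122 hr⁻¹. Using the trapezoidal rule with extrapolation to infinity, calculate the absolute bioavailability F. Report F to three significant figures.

Trapezoidal AUC_0→7.5 (oral suspension):
  [0→4]: (0.00+27.39)/2 × 4 = 54.78
  [4→5]: (27.39+25.01)/2 × 1 = 26.2
  [5→6]: (25.01+22.47)/2 × 1 = 23.74
  [6→6.5]: (22.47+21.23)/2 × 0.5 = 10.925
  [6.5→7.5]: (21.23+18.89)/2 × 1 = 20.06
  Sum = 135.705 mcg/mL·hr
Tail: C_last/k_e = 18.89/0.122 = 154.836
AUC_0→∞ (oral suspension) = 135.705 + 154.836 = 290.541 mcg/mL·hr
F = (AUC_ev/D_ev)/(AUC_iv/D_iv) = (290.541/625)/(220/250) = 0.4648656/0.88 = 0.5283

F = 0.528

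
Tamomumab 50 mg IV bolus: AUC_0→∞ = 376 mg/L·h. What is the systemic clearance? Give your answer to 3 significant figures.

CL = Dose_iv / AUC_0→∞
   = 50 / 376 = 0.132979 L/h

CL = 0.133 L/h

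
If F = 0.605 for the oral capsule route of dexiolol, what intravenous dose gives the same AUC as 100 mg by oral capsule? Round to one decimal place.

Systemic exposure from an extravascular dose = F × D_ev, so the equivalent IV dose is F × D_ev.
D_iv = F × D_ev = 0.605 × 100 = 60.5 mg

D_iv = 60.5 mg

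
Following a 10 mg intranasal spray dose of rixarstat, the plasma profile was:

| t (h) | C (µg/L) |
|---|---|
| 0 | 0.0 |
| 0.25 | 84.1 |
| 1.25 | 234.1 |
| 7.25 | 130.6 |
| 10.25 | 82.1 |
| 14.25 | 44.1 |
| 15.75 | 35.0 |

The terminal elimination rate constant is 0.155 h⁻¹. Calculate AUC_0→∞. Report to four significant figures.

Trapezoidal AUC_0→15.75:
  [0→0.25]: (0.0+84.1)/2 × 0.25 = 10.5125
  [0.25→1.25]: (84.1+234.1)/2 × 1 = 159.1
  [1.25→7.25]: (234.1+130.6)/2 × 6 = 1094.1
  [7.25→10.25]: (130.6+82.1)/2 × 3 = 319.05
  [10.25→14.25]: (82.1+44.1)/2 × 4 = 252.4
  [14.25→15.75]: (44.1+35.0)/2 × 1.5 = 59.325
  Sum = 1894.4875 µg/L·h
Extrapolated tail: C_last / k_e = 35.0 / 0.155 = 225.806
AUC_0→∞ = 1894.4875 + 225.806 = 2120.2935 µg/L·h

AUC = 2120 µg/L·h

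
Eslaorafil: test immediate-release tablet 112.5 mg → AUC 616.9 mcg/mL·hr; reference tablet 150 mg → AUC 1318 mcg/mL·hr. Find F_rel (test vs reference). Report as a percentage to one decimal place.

F_rel = (AUC_test/D_test) / (AUC_ref/D_ref)
      = (616.9/112.5) / (1318/150)
      = 5.48356 / 8.78667 = 0.6241 = 62.41%

F_rel = 62.4%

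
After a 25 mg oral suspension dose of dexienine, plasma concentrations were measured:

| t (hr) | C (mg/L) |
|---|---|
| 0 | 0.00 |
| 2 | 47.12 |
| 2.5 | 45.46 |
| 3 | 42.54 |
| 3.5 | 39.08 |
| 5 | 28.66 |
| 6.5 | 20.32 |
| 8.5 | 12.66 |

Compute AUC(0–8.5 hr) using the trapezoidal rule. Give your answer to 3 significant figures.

AUC = 233 mg/L·hr

Trapezoidal AUC_0→8.5:
  [0→2]: (0.00+47.12)/2 × 2 = 47.12
  [2→2.5]: (47.12+45.46)/2 × 0.5 = 23.145
  [2.5→3]: (45.46+42.54)/2 × 0.5 = 22.0
  [3→3.5]: (42.54+39.08)/2 × 0.5 = 20.405
  [3.5→5]: (39.08+28.66)/2 × 1.5 = 50.805
  [5→6.5]: (28.66+20.32)/2 × 1.5 = 36.735
  [6.5→8.5]: (20.32+12.66)/2 × 2 = 32.98
  Sum = 233.19 mg/L·hr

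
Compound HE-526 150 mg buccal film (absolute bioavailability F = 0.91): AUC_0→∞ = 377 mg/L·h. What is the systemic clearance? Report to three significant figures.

CL = 0.362 L/h

CL = F × Dose / AUC_0→∞
   = 0.91 × 150 / 377 = 0.362069 L/h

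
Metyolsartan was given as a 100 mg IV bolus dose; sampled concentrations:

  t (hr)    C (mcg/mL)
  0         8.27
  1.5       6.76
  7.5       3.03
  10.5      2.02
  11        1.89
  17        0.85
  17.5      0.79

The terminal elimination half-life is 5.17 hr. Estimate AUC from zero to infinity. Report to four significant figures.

Trapezoidal AUC_0→17.5:
  [0→1.5]: (8.27+6.76)/2 × 1.5 = 11.2725
  [1.5→7.5]: (6.76+3.03)/2 × 6 = 29.37
  [7.5→10.5]: (3.03+2.02)/2 × 3 = 7.575
  [10.5→11]: (2.02+1.89)/2 × 0.5 = 0.9775
  [11→17]: (1.89+0.85)/2 × 6 = 8.22
  [17→17.5]: (0.85+0.79)/2 × 0.5 = 0.41
  Sum = 57.825 mcg/mL·hr
k_e = ln2 / t½ = 0.693147 / 5.17 = 0.1341 hr^-1
Extrapolated tail: C_last / k_e = 0.79 / 0.1341 = 5.891
AUC_0→∞ = 57.825 + 5.891 = 63.716 mcg/mL·hr

AUC = 63.72 mcg/mL·hr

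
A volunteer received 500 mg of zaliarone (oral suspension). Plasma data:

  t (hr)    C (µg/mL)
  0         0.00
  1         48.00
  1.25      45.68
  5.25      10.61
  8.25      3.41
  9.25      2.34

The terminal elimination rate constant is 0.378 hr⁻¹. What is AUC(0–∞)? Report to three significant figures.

Trapezoidal AUC_0→9.25:
  [0→1]: (0.00+48.00)/2 × 1 = 24.0
  [1→1.25]: (48.00+45.68)/2 × 0.25 = 11.71
  [1.25→5.25]: (45.68+10.61)/2 × 4 = 112.58
  [5.25→8.25]: (10.61+3.41)/2 × 3 = 21.03
  [8.25→9.25]: (3.41+2.34)/2 × 1 = 2.875
  Sum = 172.195 µg/mL·hr
Extrapolated tail: C_last / k_e = 2.34 / 0.378 = 6.190
AUC_0→∞ = 172.195 + 6.190 = 178.385 µg/mL·hr

AUC = 178 µg/mL·hr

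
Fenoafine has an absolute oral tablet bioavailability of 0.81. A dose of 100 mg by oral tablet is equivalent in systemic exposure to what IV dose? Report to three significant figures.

D_iv = 81.0 mg

Systemic exposure from an extravascular dose = F × D_ev, so the equivalent IV dose is F × D_ev.
D_iv = F × D_ev = 0.81 × 100 = 81 mg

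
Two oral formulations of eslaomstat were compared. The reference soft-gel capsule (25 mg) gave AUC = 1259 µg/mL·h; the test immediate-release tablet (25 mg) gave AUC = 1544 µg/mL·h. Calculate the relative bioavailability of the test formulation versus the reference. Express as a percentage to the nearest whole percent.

F_rel = 123%

F_rel = (AUC_test/D_test) / (AUC_ref/D_ref)
      = (1544/25) / (1259/25)
      = 61.76 / 50.36 = 1.2264 = 122.64%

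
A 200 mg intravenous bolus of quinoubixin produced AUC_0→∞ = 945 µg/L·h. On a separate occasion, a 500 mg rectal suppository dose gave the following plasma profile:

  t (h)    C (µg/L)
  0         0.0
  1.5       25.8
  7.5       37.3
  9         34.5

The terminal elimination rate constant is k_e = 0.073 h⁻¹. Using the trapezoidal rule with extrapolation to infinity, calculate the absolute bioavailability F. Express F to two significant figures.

Trapezoidal AUC_0→9 (rectal suppository):
  [0→1.5]: (0.0+25.8)/2 × 1.5 = 19.35
  [1.5→7.5]: (25.8+37.3)/2 × 6 = 189.3
  [7.5→9]: (37.3+34.5)/2 × 1.5 = 53.85
  Sum = 262.5 µg/L·h
Tail: C_last/k_e = 34.5/0.073 = 472.603
AUC_0→∞ (rectal suppository) = 262.5 + 472.603 = 735.103 µg/L·h
F = (AUC_ev/D_ev)/(AUC_iv/D_iv) = (735.103/500)/(945/200) = 1.470206/4.725 = 0.3112

F = 0.31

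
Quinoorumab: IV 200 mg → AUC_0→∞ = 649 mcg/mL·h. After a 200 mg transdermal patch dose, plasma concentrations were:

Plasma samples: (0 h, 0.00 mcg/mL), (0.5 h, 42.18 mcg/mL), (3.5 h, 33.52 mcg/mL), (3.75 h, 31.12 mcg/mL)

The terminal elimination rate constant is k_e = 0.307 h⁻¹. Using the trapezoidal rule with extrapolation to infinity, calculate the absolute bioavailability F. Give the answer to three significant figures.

Trapezoidal AUC_0→3.75 (transdermal patch):
  [0→0.5]: (0.00+42.18)/2 × 0.5 = 10.545
  [0.5→3.5]: (42.18+33.52)/2 × 3 = 113.55
  [3.5→3.75]: (33.52+31.12)/2 × 0.25 = 8.08
  Sum = 132.175 mcg/mL·h
Tail: C_last/k_e = 31.12/0.307 = 101.368
AUC_0→∞ (transdermal patch) = 132.175 + 101.368 = 233.543 mcg/mL·h
F = (AUC_ev/D_ev)/(AUC_iv/D_iv) = (233.543/200)/(649/200) = 1.167715/3.245 = 0.3599

F = 0.360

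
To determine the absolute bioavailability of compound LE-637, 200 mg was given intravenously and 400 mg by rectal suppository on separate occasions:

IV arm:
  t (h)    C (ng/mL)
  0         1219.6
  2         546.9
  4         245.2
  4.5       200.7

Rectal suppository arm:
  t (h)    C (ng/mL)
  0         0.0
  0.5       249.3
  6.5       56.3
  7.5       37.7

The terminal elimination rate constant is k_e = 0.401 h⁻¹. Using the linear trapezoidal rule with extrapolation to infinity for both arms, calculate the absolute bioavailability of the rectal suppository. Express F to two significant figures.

Trapezoidal AUC_0→4.5 (IV):
  [0→2]: (1219.6+546.9)/2 × 2 = 1766.5
  [2→4]: (546.9+245.2)/2 × 2 = 792.1
  [4→4.5]: (245.2+200.7)/2 × 0.5 = 111.475
  Sum = 2670.075 ng/mL·h
IV tail: 200.7/0.401 = 500.499; AUC_iv,0→∞ = 2670.075 + 500.499 = 3170.574 ng/mL·h
Trapezoidal AUC_0→7.5 (rectal suppository):
  [0→0.5]: (0.0+249.3)/2 × 0.5 = 62.325
  [0.5→6.5]: (249.3+56.3)/2 × 6 = 916.8
  [6.5→7.5]: (56.3+37.7)/2 × 1 = 47.0
  Sum = 1026.125 ng/mL·h
rectal suppository tail: 37.7/0.401 = 94.015; AUC_ev,0→∞ = 1026.125 + 94.015 = 1120.14 ng/mL·h
F = (AUC_ev/D_ev)/(AUC_iv/D_iv) = (1120.14/400)/(3170.574/200) = 2.80035/15.85287 = 0.1766

F = 0.18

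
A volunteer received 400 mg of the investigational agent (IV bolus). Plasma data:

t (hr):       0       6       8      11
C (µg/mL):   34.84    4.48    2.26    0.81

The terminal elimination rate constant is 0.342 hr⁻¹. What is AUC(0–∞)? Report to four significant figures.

Trapezoidal AUC_0→11:
  [0→6]: (34.84+4.48)/2 × 6 = 117.96
  [6→8]: (4.48+2.26)/2 × 2 = 6.74
  [8→11]: (2.26+0.81)/2 × 3 = 4.605
  Sum = 129.305 µg/mL·hr
Extrapolated tail: C_last / k_e = 0.81 / 0.342 = 2.368
AUC_0→∞ = 129.305 + 2.368 = 131.673 µg/mL·hr

AUC = 131.7 µg/mL·hr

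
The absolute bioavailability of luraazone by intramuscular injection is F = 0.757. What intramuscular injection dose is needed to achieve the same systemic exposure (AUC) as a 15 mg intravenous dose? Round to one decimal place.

For equal systemic exposure: F × D_ev = D_iv
D_ev = D_iv / F = 15 / 0.757 = 19.8151 mg

D_intramuscular = 19.8 mg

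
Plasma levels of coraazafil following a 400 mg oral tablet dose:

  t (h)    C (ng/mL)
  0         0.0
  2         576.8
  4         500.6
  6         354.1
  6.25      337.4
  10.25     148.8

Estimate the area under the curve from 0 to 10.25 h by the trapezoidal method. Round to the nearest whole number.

AUC = 3568 ng/mL·h

Trapezoidal AUC_0→10.25:
  [0→2]: (0.0+576.8)/2 × 2 = 576.8
  [2→4]: (576.8+500.6)/2 × 2 = 1077.4
  [4→6]: (500.6+354.1)/2 × 2 = 854.7
  [6→6.25]: (354.1+337.4)/2 × 0.25 = 86.4375
  [6.25→10.25]: (337.4+148.8)/2 × 4 = 972.4
  Sum = 3567.7375 ng/mL·h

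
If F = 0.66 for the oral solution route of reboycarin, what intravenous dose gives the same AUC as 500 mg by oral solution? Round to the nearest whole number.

Systemic exposure from an extravascular dose = F × D_ev, so the equivalent IV dose is F × D_ev.
D_iv = F × D_ev = 0.66 × 500 = 330 mg

D_iv = 330 mg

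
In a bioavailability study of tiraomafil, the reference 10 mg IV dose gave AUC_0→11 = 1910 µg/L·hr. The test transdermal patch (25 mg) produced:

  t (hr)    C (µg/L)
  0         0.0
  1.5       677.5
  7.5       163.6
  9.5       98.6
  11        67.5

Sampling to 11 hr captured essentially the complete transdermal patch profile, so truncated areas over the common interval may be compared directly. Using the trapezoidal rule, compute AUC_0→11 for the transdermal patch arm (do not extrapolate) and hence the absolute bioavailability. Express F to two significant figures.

F = 0.72

Trapezoidal AUC_0→11 (transdermal patch):
  [0→1.5]: (0.0+677.5)/2 × 1.5 = 508.125
  [1.5→7.5]: (677.5+163.6)/2 × 6 = 2523.3
  [7.5→9.5]: (163.6+98.6)/2 × 2 = 262.2
  [9.5→11]: (98.6+67.5)/2 × 1.5 = 124.575
  Sum = 3418.2 µg/L·hr
F = (AUC_ev/D_ev)/(AUC_iv/D_iv) = (3418.2/25)/(1910/10) = 136.728/191 = 0.7159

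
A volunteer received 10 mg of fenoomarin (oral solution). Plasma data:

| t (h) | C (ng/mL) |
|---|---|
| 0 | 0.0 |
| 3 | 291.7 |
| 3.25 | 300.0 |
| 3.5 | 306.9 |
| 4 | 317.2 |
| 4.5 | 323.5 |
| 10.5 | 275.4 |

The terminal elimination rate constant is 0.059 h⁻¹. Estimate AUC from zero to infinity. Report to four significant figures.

Trapezoidal AUC_0→10.5:
  [0→3]: (0.0+291.7)/2 × 3 = 437.55
  [3→3.25]: (291.7+300.0)/2 × 0.25 = 73.9625
  [3.25→3.5]: (300.0+306.9)/2 × 0.25 = 75.8625
  [3.5→4]: (306.9+317.2)/2 × 0.5 = 156.025
  [4→4.5]: (317.2+323.5)/2 × 0.5 = 160.175
  [4.5→10.5]: (323.5+275.4)/2 × 6 = 1796.7
  Sum = 2700.275 ng/mL·h
Extrapolated tail: C_last / k_e = 275.4 / 0.059 = 4667.797
AUC_0→∞ = 2700.275 + 4667.797 = 7368.072 ng/mL·h

AUC = 7368 ng/mL·h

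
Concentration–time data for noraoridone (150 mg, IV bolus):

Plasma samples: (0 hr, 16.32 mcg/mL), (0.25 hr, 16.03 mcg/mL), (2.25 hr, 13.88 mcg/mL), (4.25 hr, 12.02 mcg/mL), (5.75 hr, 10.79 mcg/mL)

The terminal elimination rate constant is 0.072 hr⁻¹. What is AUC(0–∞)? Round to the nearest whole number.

Trapezoidal AUC_0→5.75:
  [0→0.25]: (16.32+16.03)/2 × 0.25 = 4.04375
  [0.25→2.25]: (16.03+13.88)/2 × 2 = 29.91
  [2.25→4.25]: (13.88+12.02)/2 × 2 = 25.9
  [4.25→5.75]: (12.02+10.79)/2 × 1.5 = 17.1075
  Sum = 76.96125 mcg/mL·hr
Extrapolated tail: C_last / k_e = 10.79 / 0.072 = 149.861
AUC_0→∞ = 76.96125 + 149.861 = 226.82225 mcg/mL·hr

AUC = 227 mcg/mL·hr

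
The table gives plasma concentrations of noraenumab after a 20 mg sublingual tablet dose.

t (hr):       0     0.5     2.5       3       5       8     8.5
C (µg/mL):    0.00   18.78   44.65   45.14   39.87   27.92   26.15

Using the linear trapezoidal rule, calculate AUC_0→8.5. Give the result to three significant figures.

AUC = 291 µg/mL·hr

Trapezoidal AUC_0→8.5:
  [0→0.5]: (0.00+18.78)/2 × 0.5 = 4.695
  [0.5→2.5]: (18.78+44.65)/2 × 2 = 63.43
  [2.5→3]: (44.65+45.14)/2 × 0.5 = 22.4475
  [3→5]: (45.14+39.87)/2 × 2 = 85.01
  [5→8]: (39.87+27.92)/2 × 3 = 101.685
  [8→8.5]: (27.92+26.15)/2 × 0.5 = 13.5175
  Sum = 290.785 µg/mL·hr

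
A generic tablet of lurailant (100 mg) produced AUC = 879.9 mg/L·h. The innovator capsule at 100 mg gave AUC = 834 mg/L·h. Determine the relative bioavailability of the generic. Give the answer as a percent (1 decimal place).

F_rel = 105.5%

F_rel = (AUC_test/D_test) / (AUC_ref/D_ref)
      = (879.9/100) / (834/100)
      = 8.799 / 8.34 = 1.0550 = 105.50%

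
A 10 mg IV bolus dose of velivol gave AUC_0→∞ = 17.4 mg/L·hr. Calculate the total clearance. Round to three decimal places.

CL = Dose_iv / AUC_0→∞
   = 10 / 17.4 = 0.574713 L/hr

CL = 0.575 L/hr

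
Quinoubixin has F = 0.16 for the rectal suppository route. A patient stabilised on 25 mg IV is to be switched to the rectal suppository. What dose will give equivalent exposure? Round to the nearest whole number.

D_rectal = 156 mg

For equal systemic exposure: F × D_ev = D_iv
D_ev = D_iv / F = 25 / 0.16 = 156.25 mg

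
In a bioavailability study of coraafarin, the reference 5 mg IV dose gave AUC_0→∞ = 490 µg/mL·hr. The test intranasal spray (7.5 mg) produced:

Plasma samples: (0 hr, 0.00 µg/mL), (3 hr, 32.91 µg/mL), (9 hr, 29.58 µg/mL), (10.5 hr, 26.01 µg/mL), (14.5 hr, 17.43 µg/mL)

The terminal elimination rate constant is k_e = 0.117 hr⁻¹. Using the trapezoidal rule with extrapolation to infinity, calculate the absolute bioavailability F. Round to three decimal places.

Trapezoidal AUC_0→14.5 (intranasal spray):
  [0→3]: (0.00+32.91)/2 × 3 = 49.365
  [3→9]: (32.91+29.58)/2 × 6 = 187.47
  [9→10.5]: (29.58+26.01)/2 × 1.5 = 41.6925
  [10.5→14.5]: (26.01+17.43)/2 × 4 = 86.88
  Sum = 365.4075 µg/mL·hr
Tail: C_last/k_e = 17.43/0.117 = 148.974
AUC_0→∞ (intranasal spray) = 365.4075 + 148.974 = 514.3815 µg/mL·hr
F = (AUC_ev/D_ev)/(AUC_iv/D_iv) = (514.3815/7.5)/(490/5) = 68.5842/98 = 0.6998

F = 0.700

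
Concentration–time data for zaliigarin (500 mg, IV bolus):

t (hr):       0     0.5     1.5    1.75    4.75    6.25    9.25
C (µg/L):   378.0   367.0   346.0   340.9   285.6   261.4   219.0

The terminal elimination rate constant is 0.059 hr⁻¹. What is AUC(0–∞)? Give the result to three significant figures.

AUC = 6410 µg/L·hr

Trapezoidal AUC_0→9.25:
  [0→0.5]: (378.0+367.0)/2 × 0.5 = 186.25
  [0.5→1.5]: (367.0+346.0)/2 × 1 = 356.5
  [1.5→1.75]: (346.0+340.9)/2 × 0.25 = 85.8625
  [1.75→4.75]: (340.9+285.6)/2 × 3 = 939.75
  [4.75→6.25]: (285.6+261.4)/2 × 1.5 = 410.25
  [6.25→9.25]: (261.4+219.0)/2 × 3 = 720.6
  Sum = 2699.2125 µg/L·hr
Extrapolated tail: C_last / k_e = 219.0 / 0.059 = 3711.864
AUC_0→∞ = 2699.2125 + 3711.864 = 6411.0765 µg/L·hr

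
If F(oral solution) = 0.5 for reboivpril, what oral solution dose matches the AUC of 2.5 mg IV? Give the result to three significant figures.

D_oral = 5.00 mg

For equal systemic exposure: F × D_ev = D_iv
D_ev = D_iv / F = 2.5 / 0.5 = 5 mg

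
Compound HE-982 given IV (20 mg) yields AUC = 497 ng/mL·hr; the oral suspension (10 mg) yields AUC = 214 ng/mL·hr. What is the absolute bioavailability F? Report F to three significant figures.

F = (AUC_ev / D_ev) / (AUC_iv / D_iv)
  = (214/10) / (497/20)
  = 21.4 / 24.85 = 0.8612

F = 0.861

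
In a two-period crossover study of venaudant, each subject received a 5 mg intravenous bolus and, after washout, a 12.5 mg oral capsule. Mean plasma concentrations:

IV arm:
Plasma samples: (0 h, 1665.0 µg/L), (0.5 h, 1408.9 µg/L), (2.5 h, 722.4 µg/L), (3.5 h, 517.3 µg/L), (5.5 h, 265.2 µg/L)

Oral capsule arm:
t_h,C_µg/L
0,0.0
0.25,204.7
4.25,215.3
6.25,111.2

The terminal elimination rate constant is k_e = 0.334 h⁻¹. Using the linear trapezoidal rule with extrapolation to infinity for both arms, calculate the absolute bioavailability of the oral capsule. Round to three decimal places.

F = 0.120

Trapezoidal AUC_0→5.5 (IV):
  [0→0.5]: (1665.0+1408.9)/2 × 0.5 = 768.475
  [0.5→2.5]: (1408.9+722.4)/2 × 2 = 2131.3
  [2.5→3.5]: (722.4+517.3)/2 × 1 = 619.85
  [3.5→5.5]: (517.3+265.2)/2 × 2 = 782.5
  Sum = 4302.125 µg/L·h
IV tail: 265.2/0.334 = 794.012; AUC_iv,0→∞ = 4302.125 + 794.012 = 5096.137 µg/L·h
Trapezoidal AUC_0→6.25 (oral capsule):
  [0→0.25]: (0.0+204.7)/2 × 0.25 = 25.5875
  [0.25→4.25]: (204.7+215.3)/2 × 4 = 840.0
  [4.25→6.25]: (215.3+111.2)/2 × 2 = 326.5
  Sum = 1192.0875 µg/L·h
oral capsule tail: 111.2/0.334 = 332.934; AUC_ev,0→∞ = 1192.0875 + 332.934 = 1525.0215 µg/L·h
F = (AUC_ev/D_ev)/(AUC_iv/D_iv) = (1525.0215/12.5)/(5096.137/5) = 122.00172/1019.2274 = 0.1197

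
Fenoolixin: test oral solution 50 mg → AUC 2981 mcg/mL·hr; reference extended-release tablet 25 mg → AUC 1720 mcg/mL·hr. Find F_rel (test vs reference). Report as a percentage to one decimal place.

F_rel = (AUC_test/D_test) / (AUC_ref/D_ref)
      = (2981/50) / (1720/25)
      = 59.62 / 68.8 = 0.8666 = 86.66%

F_rel = 86.7%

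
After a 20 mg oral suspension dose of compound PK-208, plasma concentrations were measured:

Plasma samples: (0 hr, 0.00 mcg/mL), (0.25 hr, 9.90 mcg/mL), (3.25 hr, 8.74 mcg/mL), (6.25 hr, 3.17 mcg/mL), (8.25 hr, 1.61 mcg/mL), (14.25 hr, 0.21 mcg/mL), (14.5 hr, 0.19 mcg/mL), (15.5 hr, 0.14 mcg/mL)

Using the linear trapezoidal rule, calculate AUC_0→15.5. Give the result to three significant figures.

AUC = 57.5 mcg/mL·hr

Trapezoidal AUC_0→15.5:
  [0→0.25]: (0.00+9.90)/2 × 0.25 = 1.2375
  [0.25→3.25]: (9.90+8.74)/2 × 3 = 27.96
  [3.25→6.25]: (8.74+3.17)/2 × 3 = 17.865
  [6.25→8.25]: (3.17+1.61)/2 × 2 = 4.78
  [8.25→14.25]: (1.61+0.21)/2 × 6 = 5.46
  [14.25→14.5]: (0.21+0.19)/2 × 0.25 = 0.05
  [14.5→15.5]: (0.19+0.14)/2 × 1 = 0.165
  Sum = 57.5175 mcg/mL·hr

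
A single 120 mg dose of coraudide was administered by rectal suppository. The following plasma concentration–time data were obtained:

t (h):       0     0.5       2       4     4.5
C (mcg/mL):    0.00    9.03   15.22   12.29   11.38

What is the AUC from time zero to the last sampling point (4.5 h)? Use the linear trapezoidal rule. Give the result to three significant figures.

AUC = 53.9 mcg/mL·h

Trapezoidal AUC_0→4.5:
  [0→0.5]: (0.00+9.03)/2 × 0.5 = 2.2575
  [0.5→2]: (9.03+15.22)/2 × 1.5 = 18.1875
  [2→4]: (15.22+12.29)/2 × 2 = 27.51
  [4→4.5]: (12.29+11.38)/2 × 0.5 = 5.9175
  Sum = 53.8725 mcg/mL·h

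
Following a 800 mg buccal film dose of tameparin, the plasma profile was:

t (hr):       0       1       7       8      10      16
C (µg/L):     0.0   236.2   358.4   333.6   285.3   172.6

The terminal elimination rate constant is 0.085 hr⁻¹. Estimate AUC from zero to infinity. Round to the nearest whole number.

Trapezoidal AUC_0→16:
  [0→1]: (0.0+236.2)/2 × 1 = 118.1
  [1→7]: (236.2+358.4)/2 × 6 = 1783.8
  [7→8]: (358.4+333.6)/2 × 1 = 346.0
  [8→10]: (333.6+285.3)/2 × 2 = 618.9
  [10→16]: (285.3+172.6)/2 × 6 = 1373.7
  Sum = 4240.5 µg/L·hr
Extrapolated tail: C_last / k_e = 172.6 / 0.085 = 2030.588
AUC_0→∞ = 4240.5 + 2030.588 = 6271.088 µg/L·hr

AUC = 6271 µg/L·hr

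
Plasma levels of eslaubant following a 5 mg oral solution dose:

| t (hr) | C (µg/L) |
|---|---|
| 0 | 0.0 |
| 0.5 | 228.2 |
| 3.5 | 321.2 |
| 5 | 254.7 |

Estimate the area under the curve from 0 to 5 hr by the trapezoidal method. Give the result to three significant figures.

AUC = 1310 µg/L·hr

Trapezoidal AUC_0→5:
  [0→0.5]: (0.0+228.2)/2 × 0.5 = 57.05
  [0.5→3.5]: (228.2+321.2)/2 × 3 = 824.1
  [3.5→5]: (321.2+254.7)/2 × 1.5 = 431.925
  Sum = 1313.075 µg/L·hr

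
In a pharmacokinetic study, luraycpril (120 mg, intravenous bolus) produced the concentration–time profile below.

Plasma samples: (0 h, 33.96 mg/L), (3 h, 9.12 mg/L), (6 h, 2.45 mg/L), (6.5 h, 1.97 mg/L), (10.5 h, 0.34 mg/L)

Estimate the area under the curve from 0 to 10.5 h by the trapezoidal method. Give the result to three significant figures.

AUC = 87.7 mg/L·h

Trapezoidal AUC_0→10.5:
  [0→3]: (33.96+9.12)/2 × 3 = 64.62
  [3→6]: (9.12+2.45)/2 × 3 = 17.355
  [6→6.5]: (2.45+1.97)/2 × 0.5 = 1.105
  [6.5→10.5]: (1.97+0.34)/2 × 4 = 4.62
  Sum = 87.7 mg/L·h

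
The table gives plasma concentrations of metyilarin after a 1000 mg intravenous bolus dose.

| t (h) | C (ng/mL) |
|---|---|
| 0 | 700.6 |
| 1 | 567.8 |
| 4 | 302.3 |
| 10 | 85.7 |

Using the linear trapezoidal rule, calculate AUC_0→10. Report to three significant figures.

AUC = 3100 ng/mL·h

Trapezoidal AUC_0→10:
  [0→1]: (700.6+567.8)/2 × 1 = 634.2
  [1→4]: (567.8+302.3)/2 × 3 = 1305.15
  [4→10]: (302.3+85.7)/2 × 6 = 1164.0
  Sum = 3103.35 ng/mL·h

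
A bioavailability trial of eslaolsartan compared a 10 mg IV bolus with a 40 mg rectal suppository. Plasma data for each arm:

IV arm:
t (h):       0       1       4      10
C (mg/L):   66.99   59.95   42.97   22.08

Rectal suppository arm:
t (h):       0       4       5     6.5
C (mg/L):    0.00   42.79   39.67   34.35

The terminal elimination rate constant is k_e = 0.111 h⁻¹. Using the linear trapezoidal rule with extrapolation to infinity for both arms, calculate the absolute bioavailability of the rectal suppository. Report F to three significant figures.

F = 0.201

Trapezoidal AUC_0→10 (IV):
  [0→1]: (66.99+59.95)/2 × 1 = 63.47
  [1→4]: (59.95+42.97)/2 × 3 = 154.38
  [4→10]: (42.97+22.08)/2 × 6 = 195.15
  Sum = 413.0 mg/L·h
IV tail: 22.08/0.111 = 198.919; AUC_iv,0→∞ = 413.0 + 198.919 = 611.919 mg/L·h
Trapezoidal AUC_0→6.5 (rectal suppository):
  [0→4]: (0.00+42.79)/2 × 4 = 85.58
  [4→5]: (42.79+39.67)/2 × 1 = 41.23
  [5→6.5]: (39.67+34.35)/2 × 1.5 = 55.515
  Sum = 182.325 mg/L·h
rectal suppository tail: 34.35/0.111 = 309.459; AUC_ev,0→∞ = 182.325 + 309.459 = 491.784 mg/L·h
F = (AUC_ev/D_ev)/(AUC_iv/D_iv) = (491.784/40)/(611.919/10) = 12.2946/61.1919 = 0.2009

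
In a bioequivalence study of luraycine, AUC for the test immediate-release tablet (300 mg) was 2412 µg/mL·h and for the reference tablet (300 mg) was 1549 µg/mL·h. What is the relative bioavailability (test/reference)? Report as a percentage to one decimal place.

F_rel = 155.7%

F_rel = (AUC_test/D_test) / (AUC_ref/D_ref)
      = (2412/300) / (1549/300)
      = 8.04 / 5.16333 = 1.5571 = 155.71%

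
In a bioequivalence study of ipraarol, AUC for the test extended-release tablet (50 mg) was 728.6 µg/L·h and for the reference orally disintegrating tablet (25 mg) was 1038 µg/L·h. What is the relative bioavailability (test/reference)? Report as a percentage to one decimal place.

F_rel = (AUC_test/D_test) / (AUC_ref/D_ref)
      = (728.6/50) / (1038/25)
      = 14.572 / 41.52 = 0.3510 = 35.10%

F_rel = 35.1%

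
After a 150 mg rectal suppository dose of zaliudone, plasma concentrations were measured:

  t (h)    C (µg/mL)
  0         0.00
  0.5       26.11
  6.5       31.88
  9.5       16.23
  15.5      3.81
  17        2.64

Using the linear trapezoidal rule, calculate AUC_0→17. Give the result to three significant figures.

AUC = 318 µg/mL·h

Trapezoidal AUC_0→17:
  [0→0.5]: (0.00+26.11)/2 × 0.5 = 6.5275
  [0.5→6.5]: (26.11+31.88)/2 × 6 = 173.97
  [6.5→9.5]: (31.88+16.23)/2 × 3 = 72.165
  [9.5→15.5]: (16.23+3.81)/2 × 6 = 60.12
  [15.5→17]: (3.81+2.64)/2 × 1.5 = 4.8375
  Sum = 317.62 µg/mL·h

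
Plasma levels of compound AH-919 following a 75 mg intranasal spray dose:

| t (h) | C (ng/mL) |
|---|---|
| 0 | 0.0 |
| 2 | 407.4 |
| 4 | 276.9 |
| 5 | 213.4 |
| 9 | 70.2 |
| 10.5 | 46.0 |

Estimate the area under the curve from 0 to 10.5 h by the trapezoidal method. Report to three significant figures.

Trapezoidal AUC_0→10.5:
  [0→2]: (0.0+407.4)/2 × 2 = 407.4
  [2→4]: (407.4+276.9)/2 × 2 = 684.3
  [4→5]: (276.9+213.4)/2 × 1 = 245.15
  [5→9]: (213.4+70.2)/2 × 4 = 567.2
  [9→10.5]: (70.2+46.0)/2 × 1.5 = 87.15
  Sum = 1991.2 ng/mL·h

AUC = 1990 ng/mL·h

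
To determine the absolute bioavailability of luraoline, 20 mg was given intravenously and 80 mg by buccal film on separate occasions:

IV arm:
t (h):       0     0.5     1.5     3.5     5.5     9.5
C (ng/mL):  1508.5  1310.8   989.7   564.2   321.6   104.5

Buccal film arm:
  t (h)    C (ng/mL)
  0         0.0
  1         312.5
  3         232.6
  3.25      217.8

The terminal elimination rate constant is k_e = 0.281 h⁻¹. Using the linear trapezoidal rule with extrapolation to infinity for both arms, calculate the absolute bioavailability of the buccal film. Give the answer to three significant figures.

F = 0.0694

Trapezoidal AUC_0→9.5 (IV):
  [0→0.5]: (1508.5+1310.8)/2 × 0.5 = 704.825
  [0.5→1.5]: (1310.8+989.7)/2 × 1 = 1150.25
  [1.5→3.5]: (989.7+564.2)/2 × 2 = 1553.9
  [3.5→5.5]: (564.2+321.6)/2 × 2 = 885.8
  [5.5→9.5]: (321.6+104.5)/2 × 4 = 852.2
  Sum = 5146.975 ng/mL·h
IV tail: 104.5/0.281 = 371.886; AUC_iv,0→∞ = 5146.975 + 371.886 = 5518.861 ng/mL·h
Trapezoidal AUC_0→3.25 (buccal film):
  [0→1]: (0.0+312.5)/2 × 1 = 156.25
  [1→3]: (312.5+232.6)/2 × 2 = 545.1
  [3→3.25]: (232.6+217.8)/2 × 0.25 = 56.3
  Sum = 757.65 ng/mL·h
buccal film tail: 217.8/0.281 = 775.089; AUC_ev,0→∞ = 757.65 + 775.089 = 1532.739 ng/mL·h
F = (AUC_ev/D_ev)/(AUC_iv/D_iv) = (1532.739/80)/(5518.861/20) = 19.1592/275.94305 = 0.0694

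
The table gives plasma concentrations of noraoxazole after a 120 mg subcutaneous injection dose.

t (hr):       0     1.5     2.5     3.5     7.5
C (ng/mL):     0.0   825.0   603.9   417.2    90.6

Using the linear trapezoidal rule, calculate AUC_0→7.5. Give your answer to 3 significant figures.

AUC = 2860 ng/mL·hr

Trapezoidal AUC_0→7.5:
  [0→1.5]: (0.0+825.0)/2 × 1.5 = 618.75
  [1.5→2.5]: (825.0+603.9)/2 × 1 = 714.45
  [2.5→3.5]: (603.9+417.2)/2 × 1 = 510.55
  [3.5→7.5]: (417.2+90.6)/2 × 4 = 1015.6
  Sum = 2859.35 ng/mL·hr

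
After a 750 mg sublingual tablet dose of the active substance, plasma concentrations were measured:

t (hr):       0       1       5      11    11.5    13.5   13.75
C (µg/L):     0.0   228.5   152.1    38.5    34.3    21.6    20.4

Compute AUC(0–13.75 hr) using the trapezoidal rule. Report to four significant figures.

Trapezoidal AUC_0→13.75:
  [0→1]: (0.0+228.5)/2 × 1 = 114.25
  [1→5]: (228.5+152.1)/2 × 4 = 761.2
  [5→11]: (152.1+38.5)/2 × 6 = 571.8
  [11→11.5]: (38.5+34.3)/2 × 0.5 = 18.2
  [11.5→13.5]: (34.3+21.6)/2 × 2 = 55.9
  [13.5→13.75]: (21.6+20.4)/2 × 0.25 = 5.25
  Sum = 1526.6 µg/L·hr

AUC = 1527 µg/L·hr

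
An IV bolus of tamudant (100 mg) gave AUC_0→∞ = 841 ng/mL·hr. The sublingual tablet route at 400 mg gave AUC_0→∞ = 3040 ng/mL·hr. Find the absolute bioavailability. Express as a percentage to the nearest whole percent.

F = 90%

F = (AUC_ev / D_ev) / (AUC_iv / D_iv)
  = (3040/400) / (841/100)
  = 7.6 / 8.41 = 0.9037
  = 90.37%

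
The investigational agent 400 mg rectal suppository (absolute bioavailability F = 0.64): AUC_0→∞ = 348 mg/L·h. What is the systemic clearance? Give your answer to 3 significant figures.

CL = 0.736 L/h

CL = F × Dose / AUC_0→∞
   = 0.64 × 400 / 348 = 0.735632 L/h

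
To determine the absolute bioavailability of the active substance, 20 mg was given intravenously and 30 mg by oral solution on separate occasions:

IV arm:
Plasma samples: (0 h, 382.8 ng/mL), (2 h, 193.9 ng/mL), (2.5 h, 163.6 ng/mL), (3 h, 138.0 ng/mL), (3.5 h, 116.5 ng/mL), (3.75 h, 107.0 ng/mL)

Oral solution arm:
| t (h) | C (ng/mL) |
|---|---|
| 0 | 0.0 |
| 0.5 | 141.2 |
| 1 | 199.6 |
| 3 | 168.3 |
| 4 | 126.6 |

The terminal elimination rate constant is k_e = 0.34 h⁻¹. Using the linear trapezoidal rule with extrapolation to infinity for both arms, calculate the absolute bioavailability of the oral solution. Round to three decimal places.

F = 0.586

Trapezoidal AUC_0→3.75 (IV):
  [0→2]: (382.8+193.9)/2 × 2 = 576.7
  [2→2.5]: (193.9+163.6)/2 × 0.5 = 89.375
  [2.5→3]: (163.6+138.0)/2 × 0.5 = 75.4
  [3→3.5]: (138.0+116.5)/2 × 0.5 = 63.625
  [3.5→3.75]: (116.5+107.0)/2 × 0.25 = 27.9375
  Sum = 833.0375 ng/mL·h
IV tail: 107.0/0.34 = 314.706; AUC_iv,0→∞ = 833.0375 + 314.706 = 1147.7435 ng/mL·h
Trapezoidal AUC_0→4 (oral solution):
  [0→0.5]: (0.0+141.2)/2 × 0.5 = 35.3
  [0.5→1]: (141.2+199.6)/2 × 0.5 = 85.2
  [1→3]: (199.6+168.3)/2 × 2 = 367.9
  [3→4]: (168.3+126.6)/2 × 1 = 147.45
  Sum = 635.85 ng/mL·h
oral solution tail: 126.6/0.34 = 372.353; AUC_ev,0→∞ = 635.85 + 372.353 = 1008.203 ng/mL·h
F = (AUC_ev/D_ev)/(AUC_iv/D_iv) = (1008.203/30)/(1147.7435/20) = 33.6068/57.387175 = 0.5856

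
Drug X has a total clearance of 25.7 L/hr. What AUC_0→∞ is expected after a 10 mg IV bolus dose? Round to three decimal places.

AUC_0→∞ = Dose_iv / CL
        = 10 / 25.7 = 0.389105 mg/L·hr

AUC = 0.389 mg/L·hr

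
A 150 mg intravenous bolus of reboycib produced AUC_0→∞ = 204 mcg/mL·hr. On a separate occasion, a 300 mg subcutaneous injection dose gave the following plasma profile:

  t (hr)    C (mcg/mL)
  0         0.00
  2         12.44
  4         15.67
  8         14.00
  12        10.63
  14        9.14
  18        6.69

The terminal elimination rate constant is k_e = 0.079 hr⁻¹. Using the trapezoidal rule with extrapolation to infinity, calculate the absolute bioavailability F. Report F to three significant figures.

Trapezoidal AUC_0→18 (subcutaneous injection):
  [0→2]: (0.00+12.44)/2 × 2 = 12.44
  [2→4]: (12.44+15.67)/2 × 2 = 28.11
  [4→8]: (15.67+14.00)/2 × 4 = 59.34
  [8→12]: (14.00+10.63)/2 × 4 = 49.26
  [12→14]: (10.63+9.14)/2 × 2 = 19.77
  [14→18]: (9.14+6.69)/2 × 4 = 31.66
  Sum = 200.58 mcg/mL·hr
Tail: C_last/k_e = 6.69/0.079 = 84.684
AUC_0→∞ (subcutaneous injection) = 200.58 + 84.684 = 285.264 mcg/mL·hr
F = (AUC_ev/D_ev)/(AUC_iv/D_iv) = (285.264/300)/(204/150) = 0.95088/1.36 = 0.6992

F = 0.699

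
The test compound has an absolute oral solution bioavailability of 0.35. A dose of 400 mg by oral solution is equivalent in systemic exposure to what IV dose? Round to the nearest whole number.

D_iv = 140 mg

Systemic exposure from an extravascular dose = F × D_ev, so the equivalent IV dose is F × D_ev.
D_iv = F × D_ev = 0.35 × 400 = 140 mg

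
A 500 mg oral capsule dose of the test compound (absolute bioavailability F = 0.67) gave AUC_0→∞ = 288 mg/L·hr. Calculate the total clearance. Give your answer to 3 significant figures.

CL = F × Dose / AUC_0→∞
   = 0.67 × 500 / 288 = 1.16319 L/hr

CL = 1.16 L/hr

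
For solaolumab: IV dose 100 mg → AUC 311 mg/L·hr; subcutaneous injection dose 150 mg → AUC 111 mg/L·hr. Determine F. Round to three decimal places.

F = 0.238

F = (AUC_ev / D_ev) / (AUC_iv / D_iv)
  = (111/150) / (311/100)
  = 0.74 / 3.11 = 0.2379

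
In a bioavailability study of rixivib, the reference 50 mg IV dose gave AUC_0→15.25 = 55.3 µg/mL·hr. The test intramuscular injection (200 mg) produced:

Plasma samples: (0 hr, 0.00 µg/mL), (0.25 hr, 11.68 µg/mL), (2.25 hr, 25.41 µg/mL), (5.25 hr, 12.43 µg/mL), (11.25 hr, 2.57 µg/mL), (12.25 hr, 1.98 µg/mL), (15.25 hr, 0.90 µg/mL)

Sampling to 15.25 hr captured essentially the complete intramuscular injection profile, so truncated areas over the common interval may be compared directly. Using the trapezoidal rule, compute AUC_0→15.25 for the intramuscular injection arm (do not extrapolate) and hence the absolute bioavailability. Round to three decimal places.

F = 0.664

Trapezoidal AUC_0→15.25 (intramuscular injection):
  [0→0.25]: (0.00+11.68)/2 × 0.25 = 1.46
  [0.25→2.25]: (11.68+25.41)/2 × 2 = 37.09
  [2.25→5.25]: (25.41+12.43)/2 × 3 = 56.76
  [5.25→11.25]: (12.43+2.57)/2 × 6 = 45.0
  [11.25→12.25]: (2.57+1.98)/2 × 1 = 2.275
  [12.25→15.25]: (1.98+0.90)/2 × 3 = 4.32
  Sum = 146.905 µg/mL·hr
F = (AUC_ev/D_ev)/(AUC_iv/D_iv) = (146.905/200)/(55.3/50) = 0.734525/1.106 = 0.6641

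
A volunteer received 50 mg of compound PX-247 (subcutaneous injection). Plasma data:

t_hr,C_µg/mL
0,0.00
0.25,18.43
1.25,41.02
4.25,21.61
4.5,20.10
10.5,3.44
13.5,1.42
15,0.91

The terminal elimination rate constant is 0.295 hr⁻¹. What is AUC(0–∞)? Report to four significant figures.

Trapezoidal AUC_0→15:
  [0→0.25]: (0.00+18.43)/2 × 0.25 = 2.30375
  [0.25→1.25]: (18.43+41.02)/2 × 1 = 29.725
  [1.25→4.25]: (41.02+21.61)/2 × 3 = 93.945
  [4.25→4.5]: (21.61+20.10)/2 × 0.25 = 5.21375
  [4.5→10.5]: (20.10+3.44)/2 × 6 = 70.62
  [10.5→13.5]: (3.44+1.42)/2 × 3 = 7.29
  [13.5→15]: (1.42+0.91)/2 × 1.5 = 1.7475
  Sum = 210.845 µg/mL·hr
Extrapolated tail: C_last / k_e = 0.91 / 0.295 = 3.085
AUC_0→∞ = 210.845 + 3.085 = 213.93 µg/mL·hr

AUC = 213.9 µg/mL·hr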